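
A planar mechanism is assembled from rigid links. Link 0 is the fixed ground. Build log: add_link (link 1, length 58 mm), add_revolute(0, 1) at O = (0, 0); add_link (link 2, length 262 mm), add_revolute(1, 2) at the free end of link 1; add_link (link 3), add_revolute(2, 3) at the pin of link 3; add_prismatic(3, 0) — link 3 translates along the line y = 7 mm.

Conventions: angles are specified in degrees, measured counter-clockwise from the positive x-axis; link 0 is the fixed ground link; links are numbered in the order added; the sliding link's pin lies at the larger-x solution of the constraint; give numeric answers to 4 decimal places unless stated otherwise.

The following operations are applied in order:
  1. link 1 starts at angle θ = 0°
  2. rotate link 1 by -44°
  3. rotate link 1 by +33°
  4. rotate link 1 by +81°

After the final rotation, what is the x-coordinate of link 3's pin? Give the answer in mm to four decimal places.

geometry: r = 58 mm, L = 262 mm, e = 7 mm; θ starts at 0°
rotate link 1 by -44°: θ ← 0° -44° = -44°
rotate link 1 by +33°: θ ← -44° +33° = -11°
rotate link 1 by +81°: θ ← -11° +81° = 70°
crank pin P = (r cos θ, r sin θ) = (19.837168, 54.502172)
h = r sin θ − e = 54.502172 − 7 = 47.502172
x = r cos θ + √(L² − h²) = 19.837168 + 257.657803 = 277.494972

277.4950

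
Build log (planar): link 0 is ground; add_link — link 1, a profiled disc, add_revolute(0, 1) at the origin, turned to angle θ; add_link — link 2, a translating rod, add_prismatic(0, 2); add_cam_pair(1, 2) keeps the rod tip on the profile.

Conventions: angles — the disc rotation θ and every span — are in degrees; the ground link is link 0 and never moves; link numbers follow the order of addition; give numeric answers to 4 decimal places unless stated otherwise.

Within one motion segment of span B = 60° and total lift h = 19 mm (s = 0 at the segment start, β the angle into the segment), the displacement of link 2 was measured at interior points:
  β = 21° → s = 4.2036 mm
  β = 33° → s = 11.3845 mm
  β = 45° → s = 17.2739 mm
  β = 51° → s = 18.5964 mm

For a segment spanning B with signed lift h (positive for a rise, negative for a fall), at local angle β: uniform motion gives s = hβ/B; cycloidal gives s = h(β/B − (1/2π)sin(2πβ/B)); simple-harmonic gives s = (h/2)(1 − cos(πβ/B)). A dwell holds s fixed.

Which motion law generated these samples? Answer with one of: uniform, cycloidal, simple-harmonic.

candidates at β/B = r: uniform s = h·r (linear in β); cycloidal s = h·(r − sin(2πr)/(2π)); simple-harmonic s = (h/2)(1 − cos(πr))
β=21°: printed 4.2036 | uniform 6.6500, cycloidal 4.2036, simple-harmonic 5.1871
β=33°: printed 11.3845 | uniform 10.4500, cycloidal 11.3845, simple-harmonic 10.9861
β=45°: printed 17.2739 | uniform 14.2500, cycloidal 17.2739, simple-harmonic 16.2175
β=51°: printed 18.5964 | uniform 16.1500, cycloidal 18.5964, simple-harmonic 17.9646
only one law matches every sample → cycloidal

cycloidal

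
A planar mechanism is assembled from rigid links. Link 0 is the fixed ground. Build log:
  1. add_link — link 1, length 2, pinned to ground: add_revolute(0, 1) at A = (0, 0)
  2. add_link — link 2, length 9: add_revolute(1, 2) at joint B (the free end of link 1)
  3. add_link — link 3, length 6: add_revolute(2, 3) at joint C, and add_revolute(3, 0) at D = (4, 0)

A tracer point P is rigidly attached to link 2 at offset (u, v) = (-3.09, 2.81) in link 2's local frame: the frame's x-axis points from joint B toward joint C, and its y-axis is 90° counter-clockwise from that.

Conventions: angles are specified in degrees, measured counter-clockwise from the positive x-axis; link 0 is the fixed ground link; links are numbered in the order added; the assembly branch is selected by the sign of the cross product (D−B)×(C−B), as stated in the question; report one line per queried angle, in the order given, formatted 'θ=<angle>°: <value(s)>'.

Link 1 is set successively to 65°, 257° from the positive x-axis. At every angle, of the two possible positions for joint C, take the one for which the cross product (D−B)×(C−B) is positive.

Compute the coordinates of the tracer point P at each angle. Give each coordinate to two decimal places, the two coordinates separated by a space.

A=(0,0), D=(4.00,0)
θ=65°: B = A + 2.00·(cos65°, sin65°) = (0.8452, 1.8126)
θ=65°: |BD| = 3.6384
θ=65°: circle(B,9.00) ∩ circle(D,6.00): a=8.0032, h=4.1169
θ=65°:   candidates: C₊=(9.8355,1.3951) cross=14.979; C₋=(5.7336,-5.7441) cross=-14.979
θ=65°:   branch + wants cross > 0 → take C=(9.8355,1.3951) (cross=14.979)
θ=65°: ex = (C−B)/|BC| = (0.9989,-0.0464); ey = (0.0464,0.9989)
θ=65°: P = B + -3.09·ex + 2.81·ey = (-2.1111,4.7629)
θ=257°: B = A + 2.00·(cos257°, sin257°) = (-0.4499, -1.9487)
θ=257°: |BD| = 4.8579
θ=257°: circle(B,9.00) ∩ circle(D,6.00): a=7.0606, h=5.5811
θ=257°:   candidates: C₊=(3.7788,5.9959) cross=27.112; C₋=(8.2565,-4.2287) cross=-27.112
θ=257°:   branch + wants cross > 0 → take C=(3.7788,5.9959) (cross=27.112)
θ=257°: ex = (C−B)/|BC| = (0.4699,0.8827); ey = (-0.8827,0.4699)
θ=257°: P = B + -3.09·ex + 2.81·ey = (-4.3823,-3.3561)

θ=65°: -2.11 4.76
θ=257°: -4.38 -3.36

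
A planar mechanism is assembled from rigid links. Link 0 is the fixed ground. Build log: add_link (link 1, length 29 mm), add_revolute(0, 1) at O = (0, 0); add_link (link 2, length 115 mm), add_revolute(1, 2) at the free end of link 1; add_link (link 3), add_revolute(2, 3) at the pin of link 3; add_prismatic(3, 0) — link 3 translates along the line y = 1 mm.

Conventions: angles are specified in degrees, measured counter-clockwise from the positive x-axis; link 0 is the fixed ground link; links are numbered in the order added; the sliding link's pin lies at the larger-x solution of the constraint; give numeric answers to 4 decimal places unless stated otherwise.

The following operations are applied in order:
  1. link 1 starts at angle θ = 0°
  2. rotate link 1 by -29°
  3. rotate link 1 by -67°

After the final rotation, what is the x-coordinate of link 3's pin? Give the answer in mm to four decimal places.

geometry: r = 29 mm, L = 115 mm, e = 1 mm; θ starts at 0°
rotate link 1 by -29°: θ ← 0° -29° = -29°
rotate link 1 by -67°: θ ← -29° -67° = -96°
crank pin P = (r cos θ, r sin θ) = (-3.031325, -28.841135)
h = r sin θ − e = -28.841135 − 1 = -29.841135
x = r cos θ + √(L² − h²) = -3.031325 + 111.060824 = 108.029499

108.0295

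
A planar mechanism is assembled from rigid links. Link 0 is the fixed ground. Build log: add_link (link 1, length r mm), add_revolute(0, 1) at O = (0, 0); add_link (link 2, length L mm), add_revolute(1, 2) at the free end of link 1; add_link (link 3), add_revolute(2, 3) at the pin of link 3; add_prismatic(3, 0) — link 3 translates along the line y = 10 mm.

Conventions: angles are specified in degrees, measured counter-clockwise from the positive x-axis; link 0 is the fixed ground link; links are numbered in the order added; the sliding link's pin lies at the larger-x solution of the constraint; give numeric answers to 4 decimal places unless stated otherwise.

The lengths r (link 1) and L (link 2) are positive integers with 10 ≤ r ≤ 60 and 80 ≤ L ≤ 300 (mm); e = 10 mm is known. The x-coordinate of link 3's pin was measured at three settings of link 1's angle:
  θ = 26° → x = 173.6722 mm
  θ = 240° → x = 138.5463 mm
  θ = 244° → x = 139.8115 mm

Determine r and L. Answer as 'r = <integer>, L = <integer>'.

constraint per measurement: (x − r cos θ)² + (r sin θ − e)² = L²
subtracting the θ₁ and θ₂ equations cancels the r² and L² terms:
r = (x₁² − x₂²) / (2[(x₁cos θ₁ + e sin θ₁) − (x₂cos θ₂ + e sin θ₂)]) = 22.9999 → r = 23
L² = (x₁ − r cos θ₁)² + (r sin θ₁ − e)² = 23408.9875 → L = 153.0000 → L = 153
check at θ₃=244°: x = 139.8115 (printed 139.8115) ✓

r = 23, L = 153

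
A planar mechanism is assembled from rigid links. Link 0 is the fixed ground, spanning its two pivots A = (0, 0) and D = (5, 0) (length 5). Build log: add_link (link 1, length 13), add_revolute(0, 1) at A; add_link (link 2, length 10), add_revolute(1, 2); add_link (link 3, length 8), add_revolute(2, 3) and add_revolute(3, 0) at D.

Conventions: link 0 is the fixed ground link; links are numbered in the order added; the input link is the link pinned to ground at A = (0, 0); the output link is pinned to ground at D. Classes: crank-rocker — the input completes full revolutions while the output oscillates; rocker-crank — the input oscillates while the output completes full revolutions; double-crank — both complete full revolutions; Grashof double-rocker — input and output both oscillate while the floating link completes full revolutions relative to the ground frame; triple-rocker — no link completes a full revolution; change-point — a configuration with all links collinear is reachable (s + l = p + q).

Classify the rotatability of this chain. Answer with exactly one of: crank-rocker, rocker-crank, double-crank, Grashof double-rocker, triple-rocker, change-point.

lengths: ground=5, input=13, coupler=10, output=8
sorted: s=5 (shortest), l=13 (longest), p+q=18
s + l = 18 vs p + q = 18
s + l = p + q → change-point (collinear configuration reachable)

change-point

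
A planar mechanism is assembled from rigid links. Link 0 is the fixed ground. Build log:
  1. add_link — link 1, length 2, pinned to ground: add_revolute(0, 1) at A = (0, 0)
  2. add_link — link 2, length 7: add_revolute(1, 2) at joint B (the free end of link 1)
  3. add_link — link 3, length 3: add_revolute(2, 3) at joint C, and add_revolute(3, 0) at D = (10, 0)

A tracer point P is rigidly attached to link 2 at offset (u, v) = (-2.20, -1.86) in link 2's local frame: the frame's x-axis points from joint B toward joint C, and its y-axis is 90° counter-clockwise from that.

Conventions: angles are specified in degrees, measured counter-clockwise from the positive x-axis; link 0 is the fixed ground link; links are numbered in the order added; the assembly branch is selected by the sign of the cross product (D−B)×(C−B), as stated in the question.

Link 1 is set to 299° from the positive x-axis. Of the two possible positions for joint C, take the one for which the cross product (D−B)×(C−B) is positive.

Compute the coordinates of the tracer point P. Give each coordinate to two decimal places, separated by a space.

A=(0,0), D=(10.00,0)
B = A + 2.00·(cos299°, sin299°) = (0.9696, -1.7492)
|BD| = 9.1982
circle(B,7.00) ∩ circle(D,3.00): a=6.7734, h=1.7665
  candidates: C₊=(7.2835,1.2731) cross=16.248; C₋=(7.9554,-2.1954) cross=-16.248
  branch + wants cross > 0 → take C=(7.2835,1.2731) (cross=16.248)
ex = (C−B)/|BC| = (0.9020,0.4318); ey = (-0.4318,0.9020)
P = B + -2.20·ex + -1.86·ey = (-0.2117,-4.3768)

-0.21 -4.38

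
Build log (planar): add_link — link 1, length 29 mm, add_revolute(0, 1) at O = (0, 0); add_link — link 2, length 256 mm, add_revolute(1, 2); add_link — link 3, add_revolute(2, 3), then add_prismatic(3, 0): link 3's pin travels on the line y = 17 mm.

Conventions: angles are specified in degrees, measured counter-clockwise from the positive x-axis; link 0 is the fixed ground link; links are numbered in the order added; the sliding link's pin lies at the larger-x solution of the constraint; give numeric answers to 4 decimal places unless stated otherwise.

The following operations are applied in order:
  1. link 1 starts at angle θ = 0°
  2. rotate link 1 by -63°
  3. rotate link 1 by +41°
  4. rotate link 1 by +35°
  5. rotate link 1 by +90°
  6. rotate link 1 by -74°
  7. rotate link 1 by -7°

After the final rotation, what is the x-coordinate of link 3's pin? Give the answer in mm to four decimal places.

geometry: r = 29 mm, L = 256 mm, e = 17 mm; θ starts at 0°
rotate link 1 by -63°: θ ← 0° -63° = -63°
rotate link 1 by +41°: θ ← -63° +41° = -22°
rotate link 1 by +35°: θ ← -22° +35° = 13°
rotate link 1 by +90°: θ ← 13° +90° = 103°
rotate link 1 by -74°: θ ← 103° -74° = 29°
rotate link 1 by -7°: θ ← 29° -7° = 22°
crank pin P = (r cos θ, r sin θ) = (26.888332, 10.863591)
h = r sin θ − e = 10.863591 − 17 = -6.136409
x = r cos θ + √(L² − h²) = 26.888332 + 255.926444 = 282.814775

282.8148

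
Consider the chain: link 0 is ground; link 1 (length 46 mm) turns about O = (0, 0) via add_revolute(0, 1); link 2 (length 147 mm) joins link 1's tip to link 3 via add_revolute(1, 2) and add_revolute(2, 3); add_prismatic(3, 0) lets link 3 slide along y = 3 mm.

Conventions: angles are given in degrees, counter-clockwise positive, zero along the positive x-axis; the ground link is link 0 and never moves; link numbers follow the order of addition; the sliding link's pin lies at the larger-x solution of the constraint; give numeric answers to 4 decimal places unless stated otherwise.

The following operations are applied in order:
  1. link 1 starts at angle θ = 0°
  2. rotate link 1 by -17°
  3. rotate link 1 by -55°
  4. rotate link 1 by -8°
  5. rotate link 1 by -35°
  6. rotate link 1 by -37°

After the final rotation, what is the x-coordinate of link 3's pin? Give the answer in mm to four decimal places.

geometry: r = 46 mm, L = 147 mm, e = 3 mm; θ starts at 0°
rotate link 1 by -17°: θ ← 0° -17° = -17°
rotate link 1 by -55°: θ ← -17° -55° = -72°
rotate link 1 by -8°: θ ← -72° -8° = -80°
rotate link 1 by -35°: θ ← -80° -35° = -115°
rotate link 1 by -37°: θ ← -115° -37° = -152°
crank pin P = (r cos θ, r sin θ) = (-40.615589, -21.595692)
h = r sin θ − e = -21.595692 − 3 = -24.595692
x = r cos θ + √(L² − h²) = -40.615589 + 144.927747 = 104.312158

104.3122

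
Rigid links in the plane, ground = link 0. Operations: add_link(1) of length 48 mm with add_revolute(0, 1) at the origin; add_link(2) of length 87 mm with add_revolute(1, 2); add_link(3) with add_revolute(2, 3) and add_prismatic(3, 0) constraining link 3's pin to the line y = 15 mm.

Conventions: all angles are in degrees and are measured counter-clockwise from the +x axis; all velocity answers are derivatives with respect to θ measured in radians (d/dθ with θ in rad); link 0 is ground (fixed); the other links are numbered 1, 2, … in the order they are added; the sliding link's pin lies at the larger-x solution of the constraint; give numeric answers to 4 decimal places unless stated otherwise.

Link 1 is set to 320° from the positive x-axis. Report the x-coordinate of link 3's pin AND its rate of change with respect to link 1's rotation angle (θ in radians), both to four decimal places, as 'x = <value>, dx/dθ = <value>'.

geometry: r = 48 mm, L = 87 mm, e = 15 mm
crank pin P = (r cos θ, r sin θ) = (36.770133, -30.853805)
h = r sin θ − e = -30.853805 − 15 = -45.853805
x = r cos θ + √(L² − h²) = 36.770133 + 73.935300 = 110.705433
dx/dθ = −r sin θ − h·r cos θ/√(L² − h²) (θ in radians; h = -45.853805) = 53.658210

x = 110.7054, dx/dθ = 53.6582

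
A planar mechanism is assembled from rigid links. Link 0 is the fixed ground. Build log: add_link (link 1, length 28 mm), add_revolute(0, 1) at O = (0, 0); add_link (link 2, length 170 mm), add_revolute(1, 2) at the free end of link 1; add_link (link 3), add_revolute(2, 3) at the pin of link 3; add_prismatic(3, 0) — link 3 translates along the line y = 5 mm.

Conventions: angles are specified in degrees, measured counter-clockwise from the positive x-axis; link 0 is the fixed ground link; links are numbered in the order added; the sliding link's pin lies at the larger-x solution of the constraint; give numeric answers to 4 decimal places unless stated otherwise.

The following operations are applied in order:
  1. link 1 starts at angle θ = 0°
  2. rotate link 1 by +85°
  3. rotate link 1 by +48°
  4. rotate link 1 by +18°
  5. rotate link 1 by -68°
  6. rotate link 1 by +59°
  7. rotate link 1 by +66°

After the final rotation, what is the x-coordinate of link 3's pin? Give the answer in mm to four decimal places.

geometry: r = 28 mm, L = 170 mm, e = 5 mm; θ starts at 0°
rotate link 1 by +85°: θ ← 0° +85° = 85°
rotate link 1 by +48°: θ ← 85° +48° = 133°
rotate link 1 by +18°: θ ← 133° +18° = 151°
rotate link 1 by -68°: θ ← 151° -68° = 83°
rotate link 1 by +59°: θ ← 83° +59° = 142°
rotate link 1 by +66°: θ ← 142° +66° = 208°
crank pin P = (r cos θ, r sin θ) = (-24.722533, -13.145204)
h = r sin θ − e = -13.145204 − 5 = -18.145204
x = r cos θ + √(L² − h²) = -24.722533 + 169.028848 = 144.306316

144.3063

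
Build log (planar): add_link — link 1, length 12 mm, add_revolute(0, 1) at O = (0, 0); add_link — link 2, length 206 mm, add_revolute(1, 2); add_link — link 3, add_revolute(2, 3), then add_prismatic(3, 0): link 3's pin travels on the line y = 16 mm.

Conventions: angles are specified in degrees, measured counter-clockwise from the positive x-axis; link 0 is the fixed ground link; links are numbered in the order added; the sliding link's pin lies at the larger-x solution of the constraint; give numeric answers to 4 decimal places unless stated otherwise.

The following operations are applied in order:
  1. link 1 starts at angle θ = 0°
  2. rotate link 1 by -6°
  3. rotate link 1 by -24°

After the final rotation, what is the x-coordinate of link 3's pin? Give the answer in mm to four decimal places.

geometry: r = 12 mm, L = 206 mm, e = 16 mm; θ starts at 0°
rotate link 1 by -6°: θ ← 0° -6° = -6°
rotate link 1 by -24°: θ ← -6° -24° = -30°
crank pin P = (r cos θ, r sin θ) = (10.392305, -6.000000)
h = r sin θ − e = -6.000000 − 16 = -22.000000
x = r cos θ + √(L² − h²) = 10.392305 + 204.821874 = 215.214179

215.2142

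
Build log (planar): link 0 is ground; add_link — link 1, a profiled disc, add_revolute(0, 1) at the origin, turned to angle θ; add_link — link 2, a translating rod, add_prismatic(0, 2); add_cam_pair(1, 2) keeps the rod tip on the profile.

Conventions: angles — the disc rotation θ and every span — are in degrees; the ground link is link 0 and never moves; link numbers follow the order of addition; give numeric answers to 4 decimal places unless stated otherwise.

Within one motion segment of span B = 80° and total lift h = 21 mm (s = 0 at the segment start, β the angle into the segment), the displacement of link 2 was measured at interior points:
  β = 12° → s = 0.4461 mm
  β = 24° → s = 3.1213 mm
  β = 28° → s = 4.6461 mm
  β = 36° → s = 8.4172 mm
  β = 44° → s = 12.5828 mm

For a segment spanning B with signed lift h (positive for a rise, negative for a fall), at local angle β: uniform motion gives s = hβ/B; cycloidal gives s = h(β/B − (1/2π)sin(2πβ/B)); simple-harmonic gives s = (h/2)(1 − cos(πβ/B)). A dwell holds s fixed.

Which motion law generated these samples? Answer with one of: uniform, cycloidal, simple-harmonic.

candidates at β/B = r: uniform s = h·r (linear in β); cycloidal s = h·(r − sin(2πr)/(2π)); simple-harmonic s = (h/2)(1 − cos(πr))
β=12°: printed 0.4461 | uniform 3.1500, cycloidal 0.4461, simple-harmonic 1.1444
β=24°: printed 3.1213 | uniform 6.3000, cycloidal 3.1213, simple-harmonic 4.3283
β=28°: printed 4.6461 | uniform 7.3500, cycloidal 4.6461, simple-harmonic 5.7331
β=36°: printed 8.4172 | uniform 9.4500, cycloidal 8.4172, simple-harmonic 8.8574
β=44°: printed 12.5828 | uniform 11.5500, cycloidal 12.5828, simple-harmonic 12.1426
only one law matches every sample → cycloidal

cycloidal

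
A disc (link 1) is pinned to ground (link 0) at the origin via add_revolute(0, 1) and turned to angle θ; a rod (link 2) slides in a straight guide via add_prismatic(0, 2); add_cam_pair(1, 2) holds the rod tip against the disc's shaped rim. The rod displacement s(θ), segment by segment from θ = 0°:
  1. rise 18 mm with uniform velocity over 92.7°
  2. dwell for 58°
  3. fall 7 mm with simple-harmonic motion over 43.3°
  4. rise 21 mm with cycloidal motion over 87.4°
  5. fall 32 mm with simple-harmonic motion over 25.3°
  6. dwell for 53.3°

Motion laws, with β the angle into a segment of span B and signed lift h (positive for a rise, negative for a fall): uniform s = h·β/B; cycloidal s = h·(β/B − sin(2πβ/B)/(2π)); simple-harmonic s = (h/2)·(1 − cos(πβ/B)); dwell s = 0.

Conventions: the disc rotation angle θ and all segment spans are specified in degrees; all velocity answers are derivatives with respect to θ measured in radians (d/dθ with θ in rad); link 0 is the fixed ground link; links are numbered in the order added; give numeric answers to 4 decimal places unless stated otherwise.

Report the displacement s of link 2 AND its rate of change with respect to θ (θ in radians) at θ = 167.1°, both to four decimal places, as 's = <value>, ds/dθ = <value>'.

segment 1 (0° to 92.7°, uniform, h = 18) is passed completely: s = 0.0000 + (18) = 18.0000
segment 2 (92.7° to 150.7°, dwell): s unchanged at 18.0000
θ = 167.1° falls in segment 3 (150.7° to 194°, simple-harmonic, h = -7): β = 167.1 − 150.7 = 16.4°, B = 43.3°; Δs = -7/2·(1 − cos(π·0.3788)) = -2.1988; s = 18.0000 − 2.1988 = 15.8012
velocity in seg [150.7°–194°] (simple-harmonic), θ in radians: β = 16.4° = 0.2862 rad, B = 43.3° = 0.7557 rad; ds/dθ = (πh/(2B)) sin(πβ/B) = (π·(-7)/(2·0.7557)) sin(π·0.3788) = -13.506837 mm/rad

s = 15.8012, ds/dθ = -13.5068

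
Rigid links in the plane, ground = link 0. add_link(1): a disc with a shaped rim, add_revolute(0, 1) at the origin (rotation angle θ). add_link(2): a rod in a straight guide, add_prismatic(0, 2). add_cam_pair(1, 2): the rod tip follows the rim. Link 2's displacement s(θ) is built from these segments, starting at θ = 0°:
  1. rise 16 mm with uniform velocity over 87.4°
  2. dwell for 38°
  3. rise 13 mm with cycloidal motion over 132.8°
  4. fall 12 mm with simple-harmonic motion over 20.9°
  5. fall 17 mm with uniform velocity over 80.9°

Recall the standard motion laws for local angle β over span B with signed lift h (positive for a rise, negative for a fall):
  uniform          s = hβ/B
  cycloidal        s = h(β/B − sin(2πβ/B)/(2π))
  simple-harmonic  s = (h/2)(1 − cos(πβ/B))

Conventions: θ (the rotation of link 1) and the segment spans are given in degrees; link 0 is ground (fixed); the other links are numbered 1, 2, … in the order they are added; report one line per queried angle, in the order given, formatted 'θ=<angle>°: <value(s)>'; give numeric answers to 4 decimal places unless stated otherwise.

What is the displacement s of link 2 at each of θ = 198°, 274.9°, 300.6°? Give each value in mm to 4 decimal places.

segment 1 (0° to 87.4°, uniform, h = 16) is passed completely: s = 0.0000 + (16) = 16.0000
segment 2 (87.4° to 125.4°, dwell): s unchanged at 16.0000
θ = 198° falls in segment 3 (125.4° to 258.2°, cycloidal, h = 13): β = 198 − 125.4 = 72.6°, B = 132.8°; Δs = 13·(0.5467 − sin(2π·0.5467)/(2π)) = 7.7052; s = 16.0000 + 7.7052 = 23.7052
segment 3 (125.4° to 258.2°, cycloidal, h = 13) is passed completely: s = 16.0000 + (13) = 29.0000
θ = 274.9° falls in segment 4 (258.2° to 279.1°, simple-harmonic, h = -12): β = 274.9 − 258.2 = 16.7°, B = 20.9°; Δs = -12/2·(1 − cos(π·0.7990)) = -10.8435; s = 29.0000 − 10.8435 = 18.1565
segment 4 (258.2° to 279.1°, simple-harmonic, h = -12) is passed completely: s = 29.0000 + (-12) = 17.0000
θ = 300.6° falls in segment 5 (279.1° to 360°, uniform, h = -17): β = 300.6 − 279.1 = 21.5°, B = 80.9°; Δs = -17·21.5/80.9 = -4.5179; s = 17.0000 − 4.5179 = 12.4821

θ=198°: 23.7052
θ=274.9°: 18.1565
θ=300.6°: 12.4821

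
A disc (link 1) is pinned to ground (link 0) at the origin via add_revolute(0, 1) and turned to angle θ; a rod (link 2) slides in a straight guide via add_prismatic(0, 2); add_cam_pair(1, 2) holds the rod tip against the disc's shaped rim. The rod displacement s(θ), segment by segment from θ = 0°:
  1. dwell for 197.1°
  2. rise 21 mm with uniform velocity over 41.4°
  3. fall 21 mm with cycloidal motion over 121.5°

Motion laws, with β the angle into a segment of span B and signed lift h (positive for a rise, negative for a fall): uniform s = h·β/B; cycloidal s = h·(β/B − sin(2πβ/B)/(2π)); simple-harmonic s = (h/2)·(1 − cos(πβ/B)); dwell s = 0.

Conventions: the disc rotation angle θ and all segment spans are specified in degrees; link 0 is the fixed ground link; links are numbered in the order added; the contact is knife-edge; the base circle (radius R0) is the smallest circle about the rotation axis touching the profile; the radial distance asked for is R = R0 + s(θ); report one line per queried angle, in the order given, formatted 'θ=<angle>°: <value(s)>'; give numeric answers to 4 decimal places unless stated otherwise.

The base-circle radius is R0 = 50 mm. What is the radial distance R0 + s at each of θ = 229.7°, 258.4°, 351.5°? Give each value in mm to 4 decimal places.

segment 1 (0° to 197.1°, dwell): s unchanged at 0.0000
θ = 229.7° falls in segment 2 (197.1° to 238.5°, uniform, h = 21): β = 229.7 − 197.1 = 32.6°, B = 41.4°; Δs = 21·32.6/41.4 = 16.5362; s = 0.0000 + 16.5362 = 16.5362
segment 2 (197.1° to 238.5°, uniform, h = 21) is passed completely: s = 0.0000 + (21) = 21.0000
θ = 258.4° falls in segment 3 (238.5° to 360°, cycloidal, h = -21): β = 258.4 − 238.5 = 19.9°, B = 121.5°; Δs = -21·(0.1638 − sin(2π·0.1638)/(2π)) = -0.5757; s = 21.0000 − 0.5757 = 20.4243
θ = 351.5° falls in segment 3 (238.5° to 360°, cycloidal, h = -21): β = 351.5 − 238.5 = 113°, B = 121.5°; Δs = -21·(0.9300 − sin(2π·0.9300)/(2π)) = -20.9531; s = 21.0000 − 20.9531 = 0.0469
θ=229.7°: R = R0 + s = 50 + 16.5362 = 66.5362
θ=258.4°: R = R0 + s = 50 + 20.4243 = 70.4243
θ=351.5°: R = R0 + s = 50 + 0.0469 = 50.0469

θ=229.7°: 66.5362
θ=258.4°: 70.4243
θ=351.5°: 50.0469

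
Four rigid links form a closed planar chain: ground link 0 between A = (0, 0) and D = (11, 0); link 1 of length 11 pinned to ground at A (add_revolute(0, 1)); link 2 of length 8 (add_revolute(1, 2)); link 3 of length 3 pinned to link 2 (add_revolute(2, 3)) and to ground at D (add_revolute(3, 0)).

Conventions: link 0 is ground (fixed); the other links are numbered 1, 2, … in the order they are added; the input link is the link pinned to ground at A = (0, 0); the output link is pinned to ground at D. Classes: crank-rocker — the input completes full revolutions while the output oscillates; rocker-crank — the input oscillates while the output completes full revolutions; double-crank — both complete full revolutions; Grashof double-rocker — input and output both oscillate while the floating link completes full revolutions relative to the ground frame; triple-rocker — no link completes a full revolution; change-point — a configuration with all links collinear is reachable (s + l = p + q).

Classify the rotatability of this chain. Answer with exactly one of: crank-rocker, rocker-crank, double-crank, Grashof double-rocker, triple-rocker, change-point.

lengths: ground=11, input=11, coupler=8, output=3
sorted: s=3 (shortest), l=11 (longest), p+q=19
s + l = 14 vs p + q = 19
s + l < p + q (Grashof) with shortest = output link → rocker-crank

rocker-crank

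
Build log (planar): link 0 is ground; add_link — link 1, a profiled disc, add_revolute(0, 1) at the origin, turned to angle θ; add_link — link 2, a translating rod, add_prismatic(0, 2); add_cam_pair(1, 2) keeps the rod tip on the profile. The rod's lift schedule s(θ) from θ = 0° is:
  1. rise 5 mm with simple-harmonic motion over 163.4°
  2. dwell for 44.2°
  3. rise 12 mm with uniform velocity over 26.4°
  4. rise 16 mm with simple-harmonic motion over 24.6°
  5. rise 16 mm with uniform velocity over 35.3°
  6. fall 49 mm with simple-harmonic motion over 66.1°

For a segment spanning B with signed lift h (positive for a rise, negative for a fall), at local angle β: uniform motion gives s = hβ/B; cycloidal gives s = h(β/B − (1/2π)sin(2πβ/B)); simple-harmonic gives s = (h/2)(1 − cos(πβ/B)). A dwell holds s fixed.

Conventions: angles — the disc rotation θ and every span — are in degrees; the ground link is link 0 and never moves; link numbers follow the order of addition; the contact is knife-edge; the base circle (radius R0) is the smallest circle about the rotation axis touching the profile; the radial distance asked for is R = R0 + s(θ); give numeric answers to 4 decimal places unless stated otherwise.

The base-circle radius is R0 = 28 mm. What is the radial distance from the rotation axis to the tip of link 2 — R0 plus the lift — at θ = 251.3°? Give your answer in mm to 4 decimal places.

seg 1 [0°–163.4°] simple-harmonic, h=5: full span → s += 5 → s = 5.0000
seg 2 [163.4°–207.6°] dwell: s stays 5.0000
seg 3 [207.6°–234°] uniform, h=12: full span → s += 12 → s = 17.0000
seg 4 [234°–258.6°] simple-harmonic, h=16: θ=251.3° here. β=17.3, B=24.6. 16/2·(1 − cos(π·0.7033)) = 12.7682 → s = 29.7682
R = R0 + s = 28 + 29.7682 = 57.7682

57.7682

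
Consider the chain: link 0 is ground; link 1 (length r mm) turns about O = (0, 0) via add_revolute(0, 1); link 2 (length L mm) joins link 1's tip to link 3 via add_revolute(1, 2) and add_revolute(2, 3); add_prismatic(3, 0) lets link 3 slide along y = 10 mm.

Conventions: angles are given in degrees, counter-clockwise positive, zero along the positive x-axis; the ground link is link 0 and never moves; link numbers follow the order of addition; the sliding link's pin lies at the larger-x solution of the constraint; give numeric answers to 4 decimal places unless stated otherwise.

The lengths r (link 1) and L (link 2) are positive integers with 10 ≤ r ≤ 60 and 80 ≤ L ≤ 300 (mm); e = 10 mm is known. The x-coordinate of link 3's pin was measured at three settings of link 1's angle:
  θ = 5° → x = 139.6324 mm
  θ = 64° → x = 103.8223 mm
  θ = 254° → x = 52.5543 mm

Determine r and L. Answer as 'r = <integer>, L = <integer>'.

constraint per measurement: (x − r cos θ)² + (r sin θ − e)² = L²
subtracting the θ₁ and θ₂ equations cancels the r² and L² terms:
r = (x₁² − x₂²) / (2[(x₁cos θ₁ + e sin θ₁) − (x₂cos θ₂ + e sin θ₂)]) = 51.0000 → r = 51
L² = (x₁ − r cos θ₁)² + (r sin θ₁ − e)² = 7921.0005 → L = 89.0000 → L = 89
check at θ₃=254°: x = 52.5543 (printed 52.5543) ✓

r = 51, L = 89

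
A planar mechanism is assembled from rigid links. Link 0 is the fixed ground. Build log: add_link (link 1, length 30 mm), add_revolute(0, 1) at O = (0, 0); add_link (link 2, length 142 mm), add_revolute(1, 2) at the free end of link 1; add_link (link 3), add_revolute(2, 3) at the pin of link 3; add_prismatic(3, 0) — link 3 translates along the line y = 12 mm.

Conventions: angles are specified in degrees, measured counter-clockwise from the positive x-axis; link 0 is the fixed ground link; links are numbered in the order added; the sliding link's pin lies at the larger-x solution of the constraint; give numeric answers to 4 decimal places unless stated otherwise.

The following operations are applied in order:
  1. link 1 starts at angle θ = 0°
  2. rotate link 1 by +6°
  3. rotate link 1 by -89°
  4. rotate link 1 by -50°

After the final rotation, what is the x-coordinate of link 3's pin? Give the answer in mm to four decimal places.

geometry: r = 30 mm, L = 142 mm, e = 12 mm; θ starts at 0°
rotate link 1 by +6°: θ ← 0° +6° = 6°
rotate link 1 by -89°: θ ← 6° -89° = -83°
rotate link 1 by -50°: θ ← -83° -50° = -133°
crank pin P = (r cos θ, r sin θ) = (-20.459951, -21.940611)
h = r sin θ − e = -21.940611 − 12 = -33.940611
x = r cos θ + √(L² − h²) = -20.459951 + 137.884136 = 117.424185

117.4242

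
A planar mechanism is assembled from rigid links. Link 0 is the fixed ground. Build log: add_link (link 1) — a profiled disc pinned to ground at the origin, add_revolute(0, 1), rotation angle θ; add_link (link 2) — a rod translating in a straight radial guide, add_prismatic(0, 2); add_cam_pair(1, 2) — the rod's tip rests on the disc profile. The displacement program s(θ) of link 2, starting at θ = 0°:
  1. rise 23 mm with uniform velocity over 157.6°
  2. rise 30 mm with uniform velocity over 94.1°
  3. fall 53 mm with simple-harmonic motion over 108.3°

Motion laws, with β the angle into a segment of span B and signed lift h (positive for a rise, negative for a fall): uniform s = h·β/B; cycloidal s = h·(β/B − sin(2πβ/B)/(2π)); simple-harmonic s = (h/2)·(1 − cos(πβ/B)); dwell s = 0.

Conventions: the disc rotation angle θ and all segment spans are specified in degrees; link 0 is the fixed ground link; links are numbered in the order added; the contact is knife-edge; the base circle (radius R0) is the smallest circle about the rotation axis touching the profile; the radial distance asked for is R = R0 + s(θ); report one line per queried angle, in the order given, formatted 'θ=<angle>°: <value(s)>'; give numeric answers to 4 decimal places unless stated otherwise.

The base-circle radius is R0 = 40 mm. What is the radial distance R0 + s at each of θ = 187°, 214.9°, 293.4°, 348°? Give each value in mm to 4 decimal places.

seg 1 [0°–157.6°] uniform, h=23: full span → s += 23 → s = 23.0000
seg 2 [157.6°–251.7°] uniform, h=30: θ=187° here. β=29.4, B=94.1. 30·29.4/94.1 = 9.3730 → s = 32.3730
seg 2 [157.6°–251.7°] uniform, h=30: θ=214.9° here. β=57.3, B=94.1. 30·57.3/94.1 = 18.2678 → s = 41.2678
seg 2 [157.6°–251.7°] uniform, h=30: full span → s += 30 → s = 53.0000
seg 3 [251.7°–360°] simple-harmonic, h=-53: θ=293.4° here. β=41.7, B=108.3. -53/2·(1 − cos(π·0.3850)) = -17.1362 → s = 35.8638
seg 3 [251.7°–360°] simple-harmonic, h=-53: θ=348° here. β=96.3, B=108.3. -53/2·(1 − cos(π·0.8892)) = -51.4106 → s = 1.5894
θ=187°: R = R0 + s = 40 + 32.3730 = 72.3730
θ=214.9°: R = R0 + s = 40 + 41.2678 = 81.2678
θ=293.4°: R = R0 + s = 40 + 35.8638 = 75.8638
θ=348°: R = R0 + s = 40 + 1.5894 = 41.5894

θ=187°: 72.3730
θ=214.9°: 81.2678
θ=293.4°: 75.8638
θ=348°: 41.5894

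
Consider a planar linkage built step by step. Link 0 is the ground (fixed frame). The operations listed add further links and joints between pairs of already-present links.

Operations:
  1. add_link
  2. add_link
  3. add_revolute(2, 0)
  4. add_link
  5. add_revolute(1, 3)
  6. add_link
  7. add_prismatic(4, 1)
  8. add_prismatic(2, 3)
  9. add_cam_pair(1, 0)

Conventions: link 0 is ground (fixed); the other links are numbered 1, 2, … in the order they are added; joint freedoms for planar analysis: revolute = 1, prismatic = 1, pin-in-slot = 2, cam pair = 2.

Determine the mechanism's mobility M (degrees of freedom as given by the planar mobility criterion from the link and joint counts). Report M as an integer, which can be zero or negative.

ground; <1,0,0>
#1 <2,0,0>
#2 <3,0,0>
R:2↔0 J1 <3,1,0>
#3 <4,1,0>
R:1↔3 J1 <4,2,0>
#4 <5,2,0>
P:4↔1 J1 <5,3,0>
P:2↔3 J1 <5,4,0>
C:1↔0 J2 <5,4,1>
3×4 − 2×4 − 1×1 = 3

M = 3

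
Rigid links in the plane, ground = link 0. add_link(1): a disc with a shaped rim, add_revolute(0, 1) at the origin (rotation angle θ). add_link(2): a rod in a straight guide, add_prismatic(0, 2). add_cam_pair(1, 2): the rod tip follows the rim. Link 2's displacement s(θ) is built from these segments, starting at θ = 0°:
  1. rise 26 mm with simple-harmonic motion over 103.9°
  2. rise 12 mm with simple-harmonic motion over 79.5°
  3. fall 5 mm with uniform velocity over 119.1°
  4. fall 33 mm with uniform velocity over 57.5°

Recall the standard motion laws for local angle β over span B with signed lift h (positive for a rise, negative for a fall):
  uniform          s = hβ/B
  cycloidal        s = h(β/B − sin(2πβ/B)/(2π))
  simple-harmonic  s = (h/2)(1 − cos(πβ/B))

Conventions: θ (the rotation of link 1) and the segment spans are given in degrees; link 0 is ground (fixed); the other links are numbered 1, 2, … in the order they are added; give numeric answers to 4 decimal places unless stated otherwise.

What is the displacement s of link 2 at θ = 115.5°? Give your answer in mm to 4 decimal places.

segment 1 (0° to 103.9°, simple-harmonic, h = 26) is passed completely: s = 0.0000 + (26) = 26.0000
θ = 115.5° falls in segment 2 (103.9° to 183.4°, simple-harmonic, h = 12): β = 115.5 − 103.9 = 11.6°, B = 79.5°; Δs = 12/2·(1 − cos(π·0.1459)) = 0.6194; s = 26.0000 + 0.6194 = 26.6194

26.6194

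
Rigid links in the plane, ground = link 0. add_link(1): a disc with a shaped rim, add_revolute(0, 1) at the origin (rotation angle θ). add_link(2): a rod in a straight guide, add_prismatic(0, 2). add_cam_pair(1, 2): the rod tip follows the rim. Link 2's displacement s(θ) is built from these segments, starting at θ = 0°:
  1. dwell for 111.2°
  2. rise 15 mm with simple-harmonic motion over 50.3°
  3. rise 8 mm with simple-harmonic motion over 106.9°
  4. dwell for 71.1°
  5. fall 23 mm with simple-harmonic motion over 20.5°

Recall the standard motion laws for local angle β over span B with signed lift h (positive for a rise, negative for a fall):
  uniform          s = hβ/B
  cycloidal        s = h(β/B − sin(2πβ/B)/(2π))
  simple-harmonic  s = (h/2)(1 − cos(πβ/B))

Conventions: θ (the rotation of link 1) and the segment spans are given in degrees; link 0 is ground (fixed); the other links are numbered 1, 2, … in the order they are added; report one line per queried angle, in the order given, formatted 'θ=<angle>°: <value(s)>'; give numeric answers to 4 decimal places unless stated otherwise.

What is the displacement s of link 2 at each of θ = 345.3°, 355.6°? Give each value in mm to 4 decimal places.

segment 1 (0° to 111.2°, dwell): s unchanged at 0.0000
segment 2 (111.2° to 161.5°, simple-harmonic, h = 15) is passed completely: s = 0.0000 + (15) = 15.0000
segment 3 (161.5° to 268.4°, simple-harmonic, h = 8) is passed completely: s = 15.0000 + (8) = 23.0000
segment 4 (268.4° to 339.5°, dwell): s unchanged at 23.0000
θ = 345.3° falls in segment 5 (339.5° to 360°, simple-harmonic, h = -23): β = 345.3 − 339.5 = 5.8°, B = 20.5°; Δs = -23/2·(1 − cos(π·0.2829)) = -4.2514; s = 23.0000 − 4.2514 = 18.7486
θ = 355.6° falls in segment 5 (339.5° to 360°, simple-harmonic, h = -23): β = 355.6 − 339.5 = 16.1°, B = 20.5°; Δs = -23/2·(1 − cos(π·0.7854)) = -20.4832; s = 23.0000 − 20.4832 = 2.5168

θ=345.3°: 18.7486
θ=355.6°: 2.5168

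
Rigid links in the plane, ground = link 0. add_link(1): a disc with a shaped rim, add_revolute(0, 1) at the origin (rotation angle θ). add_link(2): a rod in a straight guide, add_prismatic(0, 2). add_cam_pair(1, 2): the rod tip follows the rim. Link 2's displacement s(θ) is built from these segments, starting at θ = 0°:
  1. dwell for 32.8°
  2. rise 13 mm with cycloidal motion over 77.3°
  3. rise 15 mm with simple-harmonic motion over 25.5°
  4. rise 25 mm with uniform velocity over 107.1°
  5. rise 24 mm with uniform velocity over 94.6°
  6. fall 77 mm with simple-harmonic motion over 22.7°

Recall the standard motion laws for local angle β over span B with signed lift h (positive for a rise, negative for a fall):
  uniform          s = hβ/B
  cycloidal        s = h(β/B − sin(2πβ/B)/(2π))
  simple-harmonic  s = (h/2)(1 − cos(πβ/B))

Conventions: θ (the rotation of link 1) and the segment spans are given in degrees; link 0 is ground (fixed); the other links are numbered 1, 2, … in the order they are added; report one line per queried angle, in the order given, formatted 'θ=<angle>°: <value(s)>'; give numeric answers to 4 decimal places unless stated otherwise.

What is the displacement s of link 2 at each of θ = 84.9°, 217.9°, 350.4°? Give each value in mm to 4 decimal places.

segment 1 (0° to 32.8°, dwell): s unchanged at 0.0000
θ = 84.9° falls in segment 2 (32.8° to 110.1°, cycloidal, h = 13): β = 84.9 − 32.8 = 52.1°, B = 77.3°; Δs = 13·(0.6740 − sin(2π·0.6740)/(2π)) = 10.5995; s = 0.0000 + 10.5995 = 10.5995
segment 2 (32.8° to 110.1°, cycloidal, h = 13) is passed completely: s = 0.0000 + (13) = 13.0000
segment 3 (110.1° to 135.6°, simple-harmonic, h = 15) is passed completely: s = 13.0000 + (15) = 28.0000
θ = 217.9° falls in segment 4 (135.6° to 242.7°, uniform, h = 25): β = 217.9 − 135.6 = 82.3°, B = 107.1°; Δs = 25·82.3/107.1 = 19.2110; s = 28.0000 + 19.2110 = 47.2110
segment 4 (135.6° to 242.7°, uniform, h = 25) is passed completely: s = 28.0000 + (25) = 53.0000
segment 5 (242.7° to 337.3°, uniform, h = 24) is passed completely: s = 53.0000 + (24) = 77.0000
θ = 350.4° falls in segment 6 (337.3° to 360°, simple-harmonic, h = -77): β = 350.4 − 337.3 = 13.1°, B = 22.7°; Δs = -77/2·(1 − cos(π·0.5771)) = -47.7335; s = 77.0000 − 47.7335 = 29.2665

θ=84.9°: 10.5995
θ=217.9°: 47.2110
θ=350.4°: 29.2665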